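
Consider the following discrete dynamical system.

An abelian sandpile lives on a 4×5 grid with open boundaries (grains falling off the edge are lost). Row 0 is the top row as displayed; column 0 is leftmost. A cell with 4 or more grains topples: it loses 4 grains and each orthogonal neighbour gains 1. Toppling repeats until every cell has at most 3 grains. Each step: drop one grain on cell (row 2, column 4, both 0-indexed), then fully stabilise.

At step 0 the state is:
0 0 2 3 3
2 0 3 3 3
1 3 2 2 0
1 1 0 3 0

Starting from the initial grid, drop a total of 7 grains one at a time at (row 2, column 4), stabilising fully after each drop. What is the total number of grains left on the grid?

31

t=0: 0 0 2 3 3
2 0 3 3 3
1 3 2 2 0
1 1 0 3 0
t=1: 0 0 2 3 3
2 0 3 3 3
1 3 2 2 1
1 1 0 3 0
t=2: 0 0 2 3 3
2 0 3 3 3
1 3 2 2 2
1 1 0 3 0
t=3: 0 0 2 3 3
2 0 3 3 3
1 3 2 2 3
1 1 0 3 0
t=4: 0 1 0 2 1
2 2 2 3 2
2 0 1 2 2
1 2 2 0 2
t=5: 0 1 0 2 1
2 2 2 3 2
2 0 1 2 3
1 2 2 0 2
t=6: 0 1 0 2 1
2 2 2 3 3
2 0 1 3 0
1 2 2 0 3
t=7: 0 1 0 2 1
2 2 2 3 3
2 0 1 3 1
1 2 2 0 3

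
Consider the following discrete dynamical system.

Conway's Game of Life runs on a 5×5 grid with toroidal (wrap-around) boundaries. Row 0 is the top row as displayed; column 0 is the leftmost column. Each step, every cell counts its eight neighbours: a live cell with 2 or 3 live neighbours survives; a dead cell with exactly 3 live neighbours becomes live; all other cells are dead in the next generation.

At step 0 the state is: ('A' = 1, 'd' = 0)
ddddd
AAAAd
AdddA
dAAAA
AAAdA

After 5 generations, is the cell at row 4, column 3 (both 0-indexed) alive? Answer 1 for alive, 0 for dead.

t=0: ddddd
AAAAd
AdddA
dAAAA
AAAdA
t=1: ddddd
AAAAd
ddddd
ddddd
ddddA
t=2: AAAAA
dAAdd
dAAdd
ddddd
ddddd
t=3: AddAA
ddddA
dAAdd
ddddd
AAAAA
t=4: ddddd
dAAdA
ddddd
ddddA
dAAdd
t=5: AddAd
ddddd
AddAd
ddddd
ddddd

0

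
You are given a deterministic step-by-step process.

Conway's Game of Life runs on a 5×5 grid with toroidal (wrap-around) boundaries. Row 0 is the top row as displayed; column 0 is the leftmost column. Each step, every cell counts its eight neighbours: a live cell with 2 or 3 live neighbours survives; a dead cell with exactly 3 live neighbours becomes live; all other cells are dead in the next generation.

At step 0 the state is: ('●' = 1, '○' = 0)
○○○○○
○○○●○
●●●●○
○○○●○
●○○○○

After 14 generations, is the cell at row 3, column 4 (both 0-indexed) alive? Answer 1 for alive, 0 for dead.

[0] ○○○○○
○○○●○
●●●●○
○○○●○
●○○○○
[1] ○○○○○
○●○●●
○●○●○
●○○●○
○○○○○
[2] ○○○○○
●○○●●
○●○●○
○○●○●
○○○○○
[3] ○○○○●
●○●●●
○●○○○
○○●●○
○○○○○
[4] ●○○○●
●●●●●
●●○○○
○○●○○
○○○●○
[5] ○○○○○
○○●●○
○○○○○
○●●○○
○○○●●
[6] ○○●○●
○○○○○
○●○●○
○○●●○
○○●●○
[7] ○○●○○
○○●●○
○○○●○
○●○○●
○●○○●
[8] ○●●○○
○○●●○
○○○●●
○○●●●
○●●●○
[9] ○○○○○
○●○○●
○○○○○
●●○○○
●○○○●
[10] ○○○○●
○○○○○
○●○○○
●●○○●
●●○○●
[11] ○○○○●
○○○○○
○●○○○
○○●○●
○●○●○
[12] ○○○○○
○○○○○
○○○○○
●●●●○
●○●●●
[13] ○○○●●
○○○○○
○●●○○
●○○○○
●○○○○
[14] ○○○○●
○○●●○
○●○○○
●○○○○
●○○○○

0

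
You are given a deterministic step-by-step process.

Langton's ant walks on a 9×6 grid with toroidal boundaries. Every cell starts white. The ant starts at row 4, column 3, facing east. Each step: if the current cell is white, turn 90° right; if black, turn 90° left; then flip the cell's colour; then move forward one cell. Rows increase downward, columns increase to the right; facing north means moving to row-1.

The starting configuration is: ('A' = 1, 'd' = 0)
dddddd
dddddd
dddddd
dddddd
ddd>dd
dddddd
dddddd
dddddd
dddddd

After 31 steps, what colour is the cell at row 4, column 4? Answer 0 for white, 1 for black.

step 0: dddddd
dddddd
dddddd
dddddd
ddd>dd
dddddd
dddddd
dddddd
dddddd
step 1: dddddd
dddddd
dddddd
dddddd
dddAdd
dddvdd
dddddd
dddddd
dddddd
step 2: dddddd
dddddd
dddddd
dddddd
dddAdd
dd<Add
dddddd
dddddd
dddddd
step 3: dddddd
dddddd
dddddd
dddddd
dd^Add
ddAAdd
dddddd
dddddd
dddddd
step 4: dddddd
dddddd
dddddd
dddddd
ddA>dd
ddAAdd
dddddd
dddddd
dddddd
step 5: dddddd
dddddd
dddddd
ddd^dd
ddAddd
ddAAdd
dddddd
dddddd
dddddd
step 6: dddddd
dddddd
dddddd
dddA>d
ddAddd
ddAAdd
dddddd
dddddd
dddddd
step 7: dddddd
dddddd
dddddd
dddAAd
ddAdvd
ddAAdd
dddddd
dddddd
dddddd
step 8: dddddd
dddddd
dddddd
dddAAd
ddA<Ad
ddAAdd
dddddd
dddddd
dddddd
step 9: dddddd
dddddd
dddddd
ddd^Ad
ddAAAd
ddAAdd
dddddd
dddddd
dddddd
step 10: dddddd
dddddd
dddddd
dd<dAd
ddAAAd
ddAAdd
dddddd
dddddd
dddddd
step 11: dddddd
dddddd
dd^ddd
ddAdAd
ddAAAd
ddAAdd
dddddd
dddddd
dddddd
step 12: dddddd
dddddd
ddA>dd
ddAdAd
ddAAAd
ddAAdd
dddddd
dddddd
dddddd
step 13: dddddd
dddddd
ddAAdd
ddAvAd
ddAAAd
ddAAdd
dddddd
dddddd
dddddd
step 14: dddddd
dddddd
ddAAdd
dd<AAd
ddAAAd
ddAAdd
dddddd
dddddd
dddddd
step 15: dddddd
dddddd
ddAAdd
dddAAd
ddvAAd
ddAAdd
dddddd
dddddd
dddddd
step 16: dddddd
dddddd
ddAAdd
dddAAd
ddd>Ad
ddAAdd
dddddd
dddddd
dddddd
step 17: dddddd
dddddd
ddAAdd
ddd^Ad
ddddAd
ddAAdd
dddddd
dddddd
dddddd
step 18: dddddd
dddddd
ddAAdd
dd<dAd
ddddAd
ddAAdd
dddddd
dddddd
dddddd
step 19: dddddd
dddddd
dd^Add
ddAdAd
ddddAd
ddAAdd
dddddd
dddddd
dddddd
step 20: dddddd
dddddd
d<dAdd
ddAdAd
ddddAd
ddAAdd
dddddd
dddddd
dddddd
step 21: dddddd
d^dddd
dAdAdd
ddAdAd
ddddAd
ddAAdd
dddddd
dddddd
dddddd
step 22: dddddd
dA>ddd
dAdAdd
ddAdAd
ddddAd
ddAAdd
dddddd
dddddd
dddddd
step 23: dddddd
dAAddd
dAvAdd
ddAdAd
ddddAd
ddAAdd
dddddd
dddddd
dddddd
step 24: dddddd
dAAddd
d<AAdd
ddAdAd
ddddAd
ddAAdd
dddddd
dddddd
dddddd
step 25: dddddd
dAAddd
ddAAdd
dvAdAd
ddddAd
ddAAdd
dddddd
dddddd
dddddd
step 26: dddddd
dAAddd
ddAAdd
<AAdAd
ddddAd
ddAAdd
dddddd
dddddd
dddddd
step 27: dddddd
dAAddd
^dAAdd
AAAdAd
ddddAd
ddAAdd
dddddd
dddddd
dddddd
step 28: dddddd
dAAddd
A>AAdd
AAAdAd
ddddAd
ddAAdd
dddddd
dddddd
dddddd
step 29: dddddd
dAAddd
AAAAdd
AvAdAd
ddddAd
ddAAdd
dddddd
dddddd
dddddd
step 30: dddddd
dAAddd
AAAAdd
Ad>dAd
ddddAd
ddAAdd
dddddd
dddddd
dddddd
step 31: dddddd
dAAddd
AA^Add
AdddAd
ddddAd
ddAAdd
dddddd
dddddd
dddddd

1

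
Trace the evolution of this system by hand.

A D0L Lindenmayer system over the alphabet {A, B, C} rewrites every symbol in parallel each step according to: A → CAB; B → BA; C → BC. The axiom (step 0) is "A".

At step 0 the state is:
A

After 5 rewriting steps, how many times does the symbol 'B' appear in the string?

gen 0: A
gen 1: CAB
gen 2: BCCABBA
gen 3: BABCBCCABBABACAB
gen 4: BACABBABCBABCBCCABBABACABBACABBCCABBA
gen 5: BACABBCCABBABACABBABCBACABBABCBABCBCCABBABACABBACABBCCABBABACABBCCABBABABCBCCABBABACAB

37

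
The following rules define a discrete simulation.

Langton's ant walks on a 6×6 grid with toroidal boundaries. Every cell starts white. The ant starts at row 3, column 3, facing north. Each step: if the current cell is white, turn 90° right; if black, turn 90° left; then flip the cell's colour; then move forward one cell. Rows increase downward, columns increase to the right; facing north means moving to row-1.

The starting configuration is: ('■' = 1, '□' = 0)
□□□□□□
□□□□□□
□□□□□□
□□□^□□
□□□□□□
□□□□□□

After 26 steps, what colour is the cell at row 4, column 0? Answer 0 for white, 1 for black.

1

step 0: □□□□□□
□□□□□□
□□□□□□
□□□^□□
□□□□□□
□□□□□□
step 1: □□□□□□
□□□□□□
□□□□□□
□□□■>□
□□□□□□
□□□□□□
step 2: □□□□□□
□□□□□□
□□□□□□
□□□■■□
□□□□v□
□□□□□□
step 3: □□□□□□
□□□□□□
□□□□□□
□□□■■□
□□□<■□
□□□□□□
step 4: □□□□□□
□□□□□□
□□□□□□
□□□^■□
□□□■■□
□□□□□□
step 5: □□□□□□
□□□□□□
□□□□□□
□□<□■□
□□□■■□
□□□□□□
step 6: □□□□□□
□□□□□□
□□^□□□
□□■□■□
□□□■■□
□□□□□□
step 7: □□□□□□
□□□□□□
□□■>□□
□□■□■□
□□□■■□
□□□□□□
step 8: □□□□□□
□□□□□□
□□■■□□
□□■v■□
□□□■■□
□□□□□□
step 9: □□□□□□
□□□□□□
□□■■□□
□□<■■□
□□□■■□
□□□□□□
step 10: □□□□□□
□□□□□□
□□■■□□
□□□■■□
□□v■■□
□□□□□□
step 11: □□□□□□
□□□□□□
□□■■□□
□□□■■□
□<■■■□
□□□□□□
step 12: □□□□□□
□□□□□□
□□■■□□
□^□■■□
□■■■■□
□□□□□□
step 13: □□□□□□
□□□□□□
□□■■□□
□■>■■□
□■■■■□
□□□□□□
step 14: □□□□□□
□□□□□□
□□■■□□
□■■■■□
□■v■■□
□□□□□□
step 15: □□□□□□
□□□□□□
□□■■□□
□■■■■□
□■□>■□
□□□□□□
step 16: □□□□□□
□□□□□□
□□■■□□
□■■^■□
□■□□■□
□□□□□□
step 17: □□□□□□
□□□□□□
□□■■□□
□■<□■□
□■□□■□
□□□□□□
step 18: □□□□□□
□□□□□□
□□■■□□
□■□□■□
□■v□■□
□□□□□□
step 19: □□□□□□
□□□□□□
□□■■□□
□■□□■□
□<■□■□
□□□□□□
step 20: □□□□□□
□□□□□□
□□■■□□
□■□□■□
□□■□■□
□v□□□□
step 21: □□□□□□
□□□□□□
□□■■□□
□■□□■□
□□■□■□
<■□□□□
step 22: □□□□□□
□□□□□□
□□■■□□
□■□□■□
^□■□■□
■■□□□□
step 23: □□□□□□
□□□□□□
□□■■□□
□■□□■□
■>■□■□
■■□□□□
step 24: □□□□□□
□□□□□□
□□■■□□
□■□□■□
■■■□■□
■v□□□□
step 25: □□□□□□
□□□□□□
□□■■□□
□■□□■□
■■■□■□
■□>□□□
step 26: □□v□□□
□□□□□□
□□■■□□
□■□□■□
■■■□■□
■□■□□□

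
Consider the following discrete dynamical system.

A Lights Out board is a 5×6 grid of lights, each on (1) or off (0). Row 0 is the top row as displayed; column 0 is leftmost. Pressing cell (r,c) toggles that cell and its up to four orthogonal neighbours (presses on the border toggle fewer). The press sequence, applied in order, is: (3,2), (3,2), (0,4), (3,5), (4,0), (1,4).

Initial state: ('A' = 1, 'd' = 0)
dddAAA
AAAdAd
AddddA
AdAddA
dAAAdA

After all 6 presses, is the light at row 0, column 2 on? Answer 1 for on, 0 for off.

0

gen 0: dddAAA
AAAdAd
AddddA
AdAddA
dAAAdA
gen 1: dddAAA
AAAdAd
AdAddA
AAdAdA
dAdAdA
gen 2: dddAAA
AAAdAd
AddddA
AdAddA
dAAAdA
gen 3: dddddd
AAAddd
AddddA
AdAddA
dAAAdA
gen 4: dddddd
AAAddd
Addddd
AdAdAd
dAAAdd
gen 5: dddddd
AAAddd
Addddd
ddAdAd
AdAAdd
gen 6: ddddAd
AAAAAA
AdddAd
ddAdAd
AdAAdd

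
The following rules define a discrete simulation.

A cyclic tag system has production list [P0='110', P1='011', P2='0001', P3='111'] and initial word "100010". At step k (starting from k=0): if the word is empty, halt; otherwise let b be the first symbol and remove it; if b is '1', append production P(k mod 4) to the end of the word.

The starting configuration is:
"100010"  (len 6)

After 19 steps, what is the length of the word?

20

0) "100010"  (len 6)
1) "00010110"  (len 8)
2) "0010110"  (len 7)
3) "010110"  (len 6)
4) "10110"  (len 5)
5) "0110110"  (len 7)
6) "110110"  (len 6)
7) "101100001"  (len 9)
8) "01100001111"  (len 11)
9) "1100001111"  (len 10)
10) "100001111011"  (len 12)
11) "000011110110001"  (len 15)
12) "00011110110001"  (len 14)
13) "0011110110001"  (len 13)
14) "011110110001"  (len 12)
15) "11110110001"  (len 11)
16) "1110110001111"  (len 13)
17) "110110001111110"  (len 15)
18) "10110001111110011"  (len 17)
19) "01100011111100110001"  (len 20)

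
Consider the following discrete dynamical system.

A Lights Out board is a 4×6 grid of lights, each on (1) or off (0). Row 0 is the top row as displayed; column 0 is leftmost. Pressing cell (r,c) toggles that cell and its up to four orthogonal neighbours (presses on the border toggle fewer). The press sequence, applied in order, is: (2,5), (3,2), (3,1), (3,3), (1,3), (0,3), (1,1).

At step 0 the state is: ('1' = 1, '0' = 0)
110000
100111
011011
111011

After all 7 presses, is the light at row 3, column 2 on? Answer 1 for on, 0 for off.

0) 110000
100111
011011
111011
1) 110000
100110
011000
111010
2) 110000
100110
010000
100110
3) 110000
100110
000000
011110
4) 110000
100110
000100
010000
5) 110100
101000
000000
010000
6) 111010
101100
000000
010000
7) 101010
010100
010000
010000

0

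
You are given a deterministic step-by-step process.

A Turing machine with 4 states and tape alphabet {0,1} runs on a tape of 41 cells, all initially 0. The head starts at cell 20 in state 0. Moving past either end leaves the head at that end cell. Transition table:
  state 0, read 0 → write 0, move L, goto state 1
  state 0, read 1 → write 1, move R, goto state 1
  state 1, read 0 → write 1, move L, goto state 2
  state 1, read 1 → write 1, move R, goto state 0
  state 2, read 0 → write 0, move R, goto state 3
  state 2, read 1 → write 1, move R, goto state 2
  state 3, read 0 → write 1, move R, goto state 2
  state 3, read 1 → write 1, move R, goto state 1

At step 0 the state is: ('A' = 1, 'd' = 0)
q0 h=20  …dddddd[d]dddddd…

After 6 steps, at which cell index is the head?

20

k=0  q0 h=20  …dddddd[d]dddddd…
k=1  q1 h=19  …dddddd[d]dddddd…
k=2  q2 h=18  …dddddd[d]Addddd…
k=3  q3 h=19  …dddddd[A]dddddd…
k=4  q1 h=20  …dddddA[d]dddddd…
k=5  q2 h=19  …dddddd[A]Addddd…
k=6  q2 h=20  …dddddA[A]dddddd…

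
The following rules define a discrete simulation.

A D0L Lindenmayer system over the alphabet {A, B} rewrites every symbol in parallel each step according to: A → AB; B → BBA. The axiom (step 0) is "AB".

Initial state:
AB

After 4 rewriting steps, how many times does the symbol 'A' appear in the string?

34

step 0: AB
step 1: ABBBA
step 2: ABBBABBABBAAB
step 3: ABBBABBABBAABBBABBAABBBABBAABABBBA
step 4: ABBBABBABBAABBBABBAABBBABBAABABBBABBABBAABBBABBAABABBBABBABBAABBBABBAABABBBAABBBABBABBAAB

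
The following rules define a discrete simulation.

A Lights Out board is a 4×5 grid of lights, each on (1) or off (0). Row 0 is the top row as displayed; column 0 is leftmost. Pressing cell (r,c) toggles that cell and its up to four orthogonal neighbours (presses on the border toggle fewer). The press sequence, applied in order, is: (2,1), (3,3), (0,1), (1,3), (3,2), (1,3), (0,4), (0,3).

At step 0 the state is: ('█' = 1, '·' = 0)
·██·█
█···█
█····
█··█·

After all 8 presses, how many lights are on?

[0] ·██·█
█···█
█····
█··█·
[1] ·██·█
██··█
·██··
██·█·
[2] ·██·█
██··█
·███·
███·█
[3] █···█
█···█
·███·
███·█
[4] █··██
█·██·
·██··
███·█
[5] █··██
█·██·
·█···
█··██
[6] █···█
█···█
·█·█·
█··██
[7] █··█·
█····
·█·█·
█··██
[8] █·█·█
█··█·
·█·█·
█··██

10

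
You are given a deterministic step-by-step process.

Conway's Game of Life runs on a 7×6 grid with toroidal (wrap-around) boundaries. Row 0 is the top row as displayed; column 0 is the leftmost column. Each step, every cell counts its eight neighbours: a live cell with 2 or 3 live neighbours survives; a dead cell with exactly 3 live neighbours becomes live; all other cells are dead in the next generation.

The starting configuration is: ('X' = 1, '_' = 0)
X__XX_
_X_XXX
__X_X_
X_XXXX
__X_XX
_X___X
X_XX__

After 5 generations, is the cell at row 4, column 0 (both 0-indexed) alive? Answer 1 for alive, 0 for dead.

gen 0: X__XX_
_X_XXX
__X_X_
X_XXXX
__X_XX
_X___X
X_XX__
gen 1: X_____
XX____
______
X_X___
__X___
_X___X
X_XX__
gen 2: X_X__X
XX____
X_____
_X____
X_X___
XX_X__
X_X__X
gen 3: __X___
______
X_____
XX____
X_X___
___X__
__XXX_
gen 4: __X___
______
XX____
X____X
X_X___
_X__X_
__X_X_
gen 5: ___X__
_X____
XX___X
_____X
X_____
_XX__X
_XX___

1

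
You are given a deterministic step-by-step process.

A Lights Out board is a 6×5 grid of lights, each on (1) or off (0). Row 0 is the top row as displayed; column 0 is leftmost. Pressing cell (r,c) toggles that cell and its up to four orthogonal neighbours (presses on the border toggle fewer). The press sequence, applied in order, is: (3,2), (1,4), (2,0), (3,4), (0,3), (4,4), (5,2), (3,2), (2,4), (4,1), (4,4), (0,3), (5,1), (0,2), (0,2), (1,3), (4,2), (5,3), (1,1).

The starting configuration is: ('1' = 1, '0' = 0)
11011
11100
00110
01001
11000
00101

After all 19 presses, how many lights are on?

[0] 11011
11100
00110
01001
11000
00101
[1] 11011
11100
00010
00111
11100
00101
[2] 11010
11111
00011
00111
11100
00101
[3] 11010
01111
11011
10111
11100
00101
[4] 11010
01111
11010
10100
11101
00101
[5] 11101
01101
11010
10100
11101
00101
[6] 11101
01101
11010
10101
11110
00100
[7] 11101
01101
11010
10101
11010
01010
[8] 11101
01101
11110
11011
11110
01010
[9] 11101
01100
11101
11010
11110
01010
[10] 11101
01100
11101
10010
00010
00010
[11] 11101
01100
11101
10011
00001
00011
[12] 11010
01110
11101
10011
00001
00011
[13] 11010
01110
11101
10011
01001
11111
[14] 10100
01010
11101
10011
01001
11111
[15] 11010
01110
11101
10011
01001
11111
[16] 11000
01001
11111
10011
01001
11111
[17] 11000
01001
11111
10111
00111
11011
[18] 11000
01001
11111
10111
00101
11100
[19] 10000
10101
10111
10111
00101
11100

17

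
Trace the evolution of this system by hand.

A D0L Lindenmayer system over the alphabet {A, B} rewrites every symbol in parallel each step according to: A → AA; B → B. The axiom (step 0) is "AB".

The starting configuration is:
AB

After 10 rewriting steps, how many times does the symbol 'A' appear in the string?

1024

0) AB
1) AAB
2) AAAAB
3) AAAAAAAAB
4) AAAAAAAAAAAAAAAAB
5) AAAAAAAAAAAAAAAAAAAAAAAAAAAAAAAAB
6) AAAAAAAAAAAAAAAAAAAAAAAAAAAAAAAAAAAAAAAAAAAAAAAAAAAAAAAAAAAAAAAAB
7) AAAAAAAAAAAAAAAAAAAAAAAAAAAAAAAAAAAAAAAAAAAAAAAAAAAAAAAAAA…AAAAAAAAAAAAAAAAAAAAAAAAAAAAAAAAAAAAAAAAAAAAAAAAAAAAAAAAAB  (len 129)
8) AAAAAAAAAAAAAAAAAAAAAAAAAAAAAAAAAAAAAAAAAAAAAAAAAAAAAAAAAA…AAAAAAAAAAAAAAAAAAAAAAAAAAAAAAAAAAAAAAAAAAAAAAAAAAAAAAAAAB  (len 257)
9) AAAAAAAAAAAAAAAAAAAAAAAAAAAAAAAAAAAAAAAAAAAAAAAAAAAAAAAAAA…AAAAAAAAAAAAAAAAAAAAAAAAAAAAAAAAAAAAAAAAAAAAAAAAAAAAAAAAAB  (len 513)
10) AAAAAAAAAAAAAAAAAAAAAAAAAAAAAAAAAAAAAAAAAAAAAAAAAAAAAAAAAA…AAAAAAAAAAAAAAAAAAAAAAAAAAAAAAAAAAAAAAAAAAAAAAAAAAAAAAAAAB  (len 1025)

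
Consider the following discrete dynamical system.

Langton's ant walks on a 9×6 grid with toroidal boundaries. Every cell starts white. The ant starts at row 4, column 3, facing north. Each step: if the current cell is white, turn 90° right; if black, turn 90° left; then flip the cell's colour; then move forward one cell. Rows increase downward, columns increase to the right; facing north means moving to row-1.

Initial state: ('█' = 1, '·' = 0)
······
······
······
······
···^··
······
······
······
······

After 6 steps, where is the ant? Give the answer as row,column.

k=0  ······
······
······
······
···^··
······
······
······
······
k=1  ······
······
······
······
···█>·
······
······
······
······
k=2  ······
······
······
······
···██·
····v·
······
······
······
k=3  ······
······
······
······
···██·
···<█·
······
······
······
k=4  ······
······
······
······
···^█·
···██·
······
······
······
k=5  ······
······
······
······
··<·█·
···██·
······
······
······
k=6  ······
······
······
··^···
··█·█·
···██·
······
······
······

3,2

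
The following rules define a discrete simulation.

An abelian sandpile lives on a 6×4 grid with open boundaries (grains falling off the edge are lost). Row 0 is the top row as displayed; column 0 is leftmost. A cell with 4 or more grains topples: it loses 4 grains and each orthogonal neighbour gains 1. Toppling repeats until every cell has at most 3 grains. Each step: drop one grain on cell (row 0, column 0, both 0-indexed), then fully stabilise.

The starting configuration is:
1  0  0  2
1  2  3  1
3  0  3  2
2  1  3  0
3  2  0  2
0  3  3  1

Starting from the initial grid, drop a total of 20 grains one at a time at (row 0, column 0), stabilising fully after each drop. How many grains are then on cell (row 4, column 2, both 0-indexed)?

1

gen 0: 1  0  0  2
1  2  3  1
3  0  3  2
2  1  3  0
3  2  0  2
0  3  3  1
gen 1: 2  0  0  2
1  2  3  1
3  0  3  2
2  1  3  0
3  2  0  2
0  3  3  1
gen 2: 3  0  0  2
1  2  3  1
3  0  3  2
2  1  3  0
3  2  0  2
0  3  3  1
gen 3: 0  1  0  2
2  2  3  1
3  0  3  2
2  1  3  0
3  2  0  2
0  3  3  1
gen 4: 1  1  0  2
2  2  3  1
3  0  3  2
2  1  3  0
3  2  0  2
0  3  3  1
gen 5: 2  1  0  2
2  2  3  1
3  0  3  2
2  1  3  0
3  2  0  2
0  3  3  1
gen 6: 3  1  0  2
2  2  3  1
3  0  3  2
2  1  3  0
3  2  0  2
0  3  3  1
gen 7: 0  2  0  2
3  2  3  1
3  0  3  2
2  1  3  0
3  2  0  2
0  3  3  1
gen 8: 1  2  0  2
3  2  3  1
3  0  3  2
2  1  3  0
3  2  0  2
0  3  3  1
gen 9: 2  2  0  2
3  2  3  1
3  0  3  2
2  1  3  0
3  2  0  2
0  3  3  1
gen 10: 3  2  0  2
3  2  3  1
3  0  3  2
2  1  3  0
3  2  0  2
0  3  3  1
gen 11: 1  3  0  2
1  3  3  1
0  1  3  2
3  1  3  0
3  2  0  2
0  3  3  1
gen 12: 2  3  0  2
1  3  3  1
0  1  3  2
3  1  3  0
3  2  0  2
0  3  3  1
gen 13: 3  3  0  2
1  3  3  1
0  1  3  2
3  1  3  0
3  2  0  2
0  3  3  1
gen 14: 1  1  2  2
3  1  1  2
0  3  1  3
3  2  0  1
3  2  1  2
0  3  3  1
gen 15: 2  1  2  2
3  1  1  2
0  3  1  3
3  2  0  1
3  2  1  2
0  3  3  1
gen 16: 3  1  2  2
3  1  1  2
0  3  1  3
3  2  0  1
3  2  1  2
0  3  3  1
gen 17: 1  2  2  2
0  2  1  2
1  3  1  3
3  2  0  1
3  2  1  2
0  3  3  1
gen 18: 2  2  2  2
0  2  1  2
1  3  1  3
3  2  0  1
3  2  1  2
0  3  3  1
gen 19: 3  2  2  2
0  2  1  2
1  3  1  3
3  2  0  1
3  2  1  2
0  3  3  1
gen 20: 0  3  2  2
1  2  1  2
1  3  1  3
3  2  0  1
3  2  1  2
0  3  3  1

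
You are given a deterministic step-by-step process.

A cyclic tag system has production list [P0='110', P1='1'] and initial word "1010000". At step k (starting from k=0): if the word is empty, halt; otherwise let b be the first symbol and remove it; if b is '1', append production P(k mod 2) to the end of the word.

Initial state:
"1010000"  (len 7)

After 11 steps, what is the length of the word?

9

k=0  "1010000"  (len 7)
k=1  "010000110"  (len 9)
k=2  "10000110"  (len 8)
k=3  "0000110110"  (len 10)
k=4  "000110110"  (len 9)
k=5  "00110110"  (len 8)
k=6  "0110110"  (len 7)
k=7  "110110"  (len 6)
k=8  "101101"  (len 6)
k=9  "01101110"  (len 8)
k=10  "1101110"  (len 7)
k=11  "101110110"  (len 9)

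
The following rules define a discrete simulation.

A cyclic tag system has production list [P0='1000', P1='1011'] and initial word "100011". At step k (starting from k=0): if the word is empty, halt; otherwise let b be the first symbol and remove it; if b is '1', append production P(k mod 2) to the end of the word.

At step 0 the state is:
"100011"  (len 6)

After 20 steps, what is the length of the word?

t=0: "100011"  (len 6)
t=1: "000111000"  (len 9)
t=2: "00111000"  (len 8)
t=3: "0111000"  (len 7)
t=4: "111000"  (len 6)
t=5: "110001000"  (len 9)
t=6: "100010001011"  (len 12)
t=7: "000100010111000"  (len 15)
t=8: "00100010111000"  (len 14)
t=9: "0100010111000"  (len 13)
t=10: "100010111000"  (len 12)
t=11: "000101110001000"  (len 15)
t=12: "00101110001000"  (len 14)
t=13: "0101110001000"  (len 13)
t=14: "101110001000"  (len 12)
t=15: "011100010001000"  (len 15)
t=16: "11100010001000"  (len 14)
t=17: "11000100010001000"  (len 17)
t=18: "10001000100010001011"  (len 20)
t=19: "00010001000100010111000"  (len 23)
t=20: "0010001000100010111000"  (len 22)

22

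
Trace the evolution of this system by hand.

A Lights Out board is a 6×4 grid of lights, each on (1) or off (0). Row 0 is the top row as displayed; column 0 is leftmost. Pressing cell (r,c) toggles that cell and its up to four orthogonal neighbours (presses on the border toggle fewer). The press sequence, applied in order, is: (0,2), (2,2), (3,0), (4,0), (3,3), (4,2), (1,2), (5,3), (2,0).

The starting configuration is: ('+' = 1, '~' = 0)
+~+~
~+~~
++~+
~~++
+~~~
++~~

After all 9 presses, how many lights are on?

gen 0: +~+~
~+~~
++~+
~~++
+~~~
++~~
gen 1: ++~+
~++~
++~+
~~++
+~~~
++~~
gen 2: ++~+
~+~~
+~+~
~~~+
+~~~
++~~
gen 3: ++~+
~+~~
~~+~
++~+
~~~~
++~~
gen 4: ++~+
~+~~
~~+~
~+~+
++~~
~+~~
gen 5: ++~+
~+~~
~~++
~++~
++~+
~+~~
gen 6: ++~+
~+~~
~~++
~+~~
+~+~
~++~
gen 7: ++++
~~++
~~~+
~+~~
+~+~
~++~
gen 8: ++++
~~++
~~~+
~+~~
+~++
~+~+
gen 9: ++++
+~++
++~+
++~~
+~++
~+~+

17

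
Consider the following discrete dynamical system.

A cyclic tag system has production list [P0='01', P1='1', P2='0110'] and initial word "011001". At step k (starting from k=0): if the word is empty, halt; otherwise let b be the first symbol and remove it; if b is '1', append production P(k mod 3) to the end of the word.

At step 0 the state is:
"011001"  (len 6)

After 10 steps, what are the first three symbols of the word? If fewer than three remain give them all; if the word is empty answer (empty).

001

t=0: "011001"  (len 6)
t=1: "11001"  (len 5)
t=2: "10011"  (len 5)
t=3: "00110110"  (len 8)
t=4: "0110110"  (len 7)
t=5: "110110"  (len 6)
t=6: "101100110"  (len 9)
t=7: "0110011001"  (len 10)
t=8: "110011001"  (len 9)
t=9: "100110010110"  (len 12)
t=10: "0011001011001"  (len 13)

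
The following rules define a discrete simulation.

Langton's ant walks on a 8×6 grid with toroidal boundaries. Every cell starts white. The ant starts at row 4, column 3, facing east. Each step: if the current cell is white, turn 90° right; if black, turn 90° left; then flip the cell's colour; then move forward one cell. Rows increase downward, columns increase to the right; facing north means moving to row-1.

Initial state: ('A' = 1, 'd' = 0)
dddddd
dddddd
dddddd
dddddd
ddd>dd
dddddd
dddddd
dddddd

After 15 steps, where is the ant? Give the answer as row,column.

gen 0: dddddd
dddddd
dddddd
dddddd
ddd>dd
dddddd
dddddd
dddddd
gen 1: dddddd
dddddd
dddddd
dddddd
dddAdd
dddvdd
dddddd
dddddd
gen 2: dddddd
dddddd
dddddd
dddddd
dddAdd
dd<Add
dddddd
dddddd
gen 3: dddddd
dddddd
dddddd
dddddd
dd^Add
ddAAdd
dddddd
dddddd
gen 4: dddddd
dddddd
dddddd
dddddd
ddA>dd
ddAAdd
dddddd
dddddd
gen 5: dddddd
dddddd
dddddd
ddd^dd
ddAddd
ddAAdd
dddddd
dddddd
gen 6: dddddd
dddddd
dddddd
dddA>d
ddAddd
ddAAdd
dddddd
dddddd
gen 7: dddddd
dddddd
dddddd
dddAAd
ddAdvd
ddAAdd
dddddd
dddddd
gen 8: dddddd
dddddd
dddddd
dddAAd
ddA<Ad
ddAAdd
dddddd
dddddd
gen 9: dddddd
dddddd
dddddd
ddd^Ad
ddAAAd
ddAAdd
dddddd
dddddd
gen 10: dddddd
dddddd
dddddd
dd<dAd
ddAAAd
ddAAdd
dddddd
dddddd
gen 11: dddddd
dddddd
dd^ddd
ddAdAd
ddAAAd
ddAAdd
dddddd
dddddd
gen 12: dddddd
dddddd
ddA>dd
ddAdAd
ddAAAd
ddAAdd
dddddd
dddddd
gen 13: dddddd
dddddd
ddAAdd
ddAvAd
ddAAAd
ddAAdd
dddddd
dddddd
gen 14: dddddd
dddddd
ddAAdd
dd<AAd
ddAAAd
ddAAdd
dddddd
dddddd
gen 15: dddddd
dddddd
ddAAdd
dddAAd
ddvAAd
ddAAdd
dddddd
dddddd

4,2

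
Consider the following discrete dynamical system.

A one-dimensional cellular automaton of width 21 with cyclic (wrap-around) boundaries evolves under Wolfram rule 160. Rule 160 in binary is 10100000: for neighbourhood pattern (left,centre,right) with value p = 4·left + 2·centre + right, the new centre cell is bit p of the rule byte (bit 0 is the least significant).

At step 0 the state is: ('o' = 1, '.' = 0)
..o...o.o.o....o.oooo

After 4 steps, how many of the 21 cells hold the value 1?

0) ..o...o.o.o....o.oooo
1) .......o.o......o.oo.
2) ........o........o...
3) .....................
4) .....................

0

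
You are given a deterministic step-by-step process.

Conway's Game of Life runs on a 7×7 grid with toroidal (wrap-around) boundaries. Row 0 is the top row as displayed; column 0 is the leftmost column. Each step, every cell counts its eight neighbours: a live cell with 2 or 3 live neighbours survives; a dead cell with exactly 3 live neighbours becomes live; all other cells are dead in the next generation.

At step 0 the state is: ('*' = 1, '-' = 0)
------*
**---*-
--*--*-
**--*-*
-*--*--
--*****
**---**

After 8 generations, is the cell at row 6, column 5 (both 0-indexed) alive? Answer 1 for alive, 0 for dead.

step 0: ------*
**---*-
--*--*-
**--*-*
-*--*--
--*****
**---**
step 1: -------
**---*-
--*-**-
*****-*
-*-----
--**---
-***---
step 2: *------
-*--***
-------
*---*-*
----*--
---*---
-*-*---
step 3: ***-***
*----**
----*--
-----*-
---***-
--***--
--*----
step 4: --***--
---*---
----*--
---*-*-
--*--*-
--*--*-
*-----*
step 5: --***--
--*----
---**--
---*-*-
--**-**
-*---*-
-**-***
step 6: ----*--
--*----
--***--
-----**
--**-**
-*-----
**----*
step 7: **-----
--*-*--
--****-
------*
*-*-***
-*---*-
**-----
step 8: *-*----
--*-**-
--*-**-
***----
**--*--
--*-**-
--*---*

0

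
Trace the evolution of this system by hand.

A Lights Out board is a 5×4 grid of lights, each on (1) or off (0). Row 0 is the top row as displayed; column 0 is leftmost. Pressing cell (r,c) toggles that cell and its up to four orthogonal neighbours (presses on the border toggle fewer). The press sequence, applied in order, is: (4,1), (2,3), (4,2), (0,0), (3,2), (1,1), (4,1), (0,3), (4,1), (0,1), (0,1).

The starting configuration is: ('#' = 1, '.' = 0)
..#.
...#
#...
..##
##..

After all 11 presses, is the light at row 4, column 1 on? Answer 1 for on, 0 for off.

1

step 0: ..#.
...#
#...
..##
##..
step 1: ..#.
...#
#...
.###
..#.
step 2: ..#.
....
#.##
.##.
..#.
step 3: ..#.
....
#.##
.#..
.#.#
step 4: ###.
#...
#.##
.#..
.#.#
step 5: ###.
#...
#..#
..##
.###
step 6: #.#.
.##.
##.#
..##
.###
step 7: #.#.
.##.
##.#
.###
#..#
step 8: #..#
.###
##.#
.###
#..#
step 9: #..#
.###
##.#
..##
.###
step 10: .###
..##
##.#
..##
.###
step 11: #..#
.###
##.#
..##
.###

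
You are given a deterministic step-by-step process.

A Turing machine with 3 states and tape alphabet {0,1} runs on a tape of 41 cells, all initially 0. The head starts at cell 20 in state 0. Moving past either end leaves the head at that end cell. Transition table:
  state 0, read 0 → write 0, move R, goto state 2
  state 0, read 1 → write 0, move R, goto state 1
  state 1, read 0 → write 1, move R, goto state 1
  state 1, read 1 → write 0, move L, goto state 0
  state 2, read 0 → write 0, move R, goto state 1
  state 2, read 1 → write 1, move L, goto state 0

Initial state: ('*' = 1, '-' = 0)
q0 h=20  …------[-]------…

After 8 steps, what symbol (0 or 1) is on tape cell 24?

gen 0: q0 h=20  …------[-]------…
gen 1: q2 h=21  …------[-]------…
gen 2: q1 h=22  …------[-]------…
gen 3: q1 h=23  …-----*[-]------…
gen 4: q1 h=24  …----**[-]------…
gen 5: q1 h=25  …---***[-]------…
gen 6: q1 h=26  …--****[-]------…
gen 7: q1 h=27  …-*****[-]------…
gen 8: q1 h=28  …******[-]------…

1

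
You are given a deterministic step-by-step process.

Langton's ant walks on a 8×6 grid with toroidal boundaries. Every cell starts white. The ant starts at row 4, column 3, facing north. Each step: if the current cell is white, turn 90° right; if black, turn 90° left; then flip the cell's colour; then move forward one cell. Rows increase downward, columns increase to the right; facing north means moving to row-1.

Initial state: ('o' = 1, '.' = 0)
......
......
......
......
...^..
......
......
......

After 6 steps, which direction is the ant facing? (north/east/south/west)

north

0) ......
......
......
......
...^..
......
......
......
1) ......
......
......
......
...o>.
......
......
......
2) ......
......
......
......
...oo.
....v.
......
......
3) ......
......
......
......
...oo.
...<o.
......
......
4) ......
......
......
......
...^o.
...oo.
......
......
5) ......
......
......
......
..<.o.
...oo.
......
......
6) ......
......
......
..^...
..o.o.
...oo.
......
......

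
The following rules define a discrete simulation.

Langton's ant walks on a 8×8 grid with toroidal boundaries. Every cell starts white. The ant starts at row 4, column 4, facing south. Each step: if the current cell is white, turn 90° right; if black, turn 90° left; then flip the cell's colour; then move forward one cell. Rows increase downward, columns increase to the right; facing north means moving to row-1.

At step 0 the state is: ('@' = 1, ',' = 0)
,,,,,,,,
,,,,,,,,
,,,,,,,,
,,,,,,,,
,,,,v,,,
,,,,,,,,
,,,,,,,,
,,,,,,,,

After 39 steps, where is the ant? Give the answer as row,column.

step 0: ,,,,,,,,
,,,,,,,,
,,,,,,,,
,,,,,,,,
,,,,v,,,
,,,,,,,,
,,,,,,,,
,,,,,,,,
step 1: ,,,,,,,,
,,,,,,,,
,,,,,,,,
,,,,,,,,
,,,<@,,,
,,,,,,,,
,,,,,,,,
,,,,,,,,
step 2: ,,,,,,,,
,,,,,,,,
,,,,,,,,
,,,^,,,,
,,,@@,,,
,,,,,,,,
,,,,,,,,
,,,,,,,,
step 3: ,,,,,,,,
,,,,,,,,
,,,,,,,,
,,,@>,,,
,,,@@,,,
,,,,,,,,
,,,,,,,,
,,,,,,,,
step 4: ,,,,,,,,
,,,,,,,,
,,,,,,,,
,,,@@,,,
,,,@v,,,
,,,,,,,,
,,,,,,,,
,,,,,,,,
step 5: ,,,,,,,,
,,,,,,,,
,,,,,,,,
,,,@@,,,
,,,@,>,,
,,,,,,,,
,,,,,,,,
,,,,,,,,
step 6: ,,,,,,,,
,,,,,,,,
,,,,,,,,
,,,@@,,,
,,,@,@,,
,,,,,v,,
,,,,,,,,
,,,,,,,,
step 7: ,,,,,,,,
,,,,,,,,
,,,,,,,,
,,,@@,,,
,,,@,@,,
,,,,<@,,
,,,,,,,,
,,,,,,,,
step 8: ,,,,,,,,
,,,,,,,,
,,,,,,,,
,,,@@,,,
,,,@^@,,
,,,,@@,,
,,,,,,,,
,,,,,,,,
step 9: ,,,,,,,,
,,,,,,,,
,,,,,,,,
,,,@@,,,
,,,@@>,,
,,,,@@,,
,,,,,,,,
,,,,,,,,
step 10: ,,,,,,,,
,,,,,,,,
,,,,,,,,
,,,@@^,,
,,,@@,,,
,,,,@@,,
,,,,,,,,
,,,,,,,,
step 11: ,,,,,,,,
,,,,,,,,
,,,,,,,,
,,,@@@>,
,,,@@,,,
,,,,@@,,
,,,,,,,,
,,,,,,,,
step 12: ,,,,,,,,
,,,,,,,,
,,,,,,,,
,,,@@@@,
,,,@@,v,
,,,,@@,,
,,,,,,,,
,,,,,,,,
step 13: ,,,,,,,,
,,,,,,,,
,,,,,,,,
,,,@@@@,
,,,@@<@,
,,,,@@,,
,,,,,,,,
,,,,,,,,
step 14: ,,,,,,,,
,,,,,,,,
,,,,,,,,
,,,@@^@,
,,,@@@@,
,,,,@@,,
,,,,,,,,
,,,,,,,,
step 15: ,,,,,,,,
,,,,,,,,
,,,,,,,,
,,,@<,@,
,,,@@@@,
,,,,@@,,
,,,,,,,,
,,,,,,,,
step 16: ,,,,,,,,
,,,,,,,,
,,,,,,,,
,,,@,,@,
,,,@v@@,
,,,,@@,,
,,,,,,,,
,,,,,,,,
step 17: ,,,,,,,,
,,,,,,,,
,,,,,,,,
,,,@,,@,
,,,@,>@,
,,,,@@,,
,,,,,,,,
,,,,,,,,
step 18: ,,,,,,,,
,,,,,,,,
,,,,,,,,
,,,@,^@,
,,,@,,@,
,,,,@@,,
,,,,,,,,
,,,,,,,,
step 19: ,,,,,,,,
,,,,,,,,
,,,,,,,,
,,,@,@>,
,,,@,,@,
,,,,@@,,
,,,,,,,,
,,,,,,,,
step 20: ,,,,,,,,
,,,,,,,,
,,,,,,^,
,,,@,@,,
,,,@,,@,
,,,,@@,,
,,,,,,,,
,,,,,,,,
step 21: ,,,,,,,,
,,,,,,,,
,,,,,,@>
,,,@,@,,
,,,@,,@,
,,,,@@,,
,,,,,,,,
,,,,,,,,
step 22: ,,,,,,,,
,,,,,,,,
,,,,,,@@
,,,@,@,v
,,,@,,@,
,,,,@@,,
,,,,,,,,
,,,,,,,,
step 23: ,,,,,,,,
,,,,,,,,
,,,,,,@@
,,,@,@<@
,,,@,,@,
,,,,@@,,
,,,,,,,,
,,,,,,,,
step 24: ,,,,,,,,
,,,,,,,,
,,,,,,^@
,,,@,@@@
,,,@,,@,
,,,,@@,,
,,,,,,,,
,,,,,,,,
step 25: ,,,,,,,,
,,,,,,,,
,,,,,<,@
,,,@,@@@
,,,@,,@,
,,,,@@,,
,,,,,,,,
,,,,,,,,
step 26: ,,,,,,,,
,,,,,^,,
,,,,,@,@
,,,@,@@@
,,,@,,@,
,,,,@@,,
,,,,,,,,
,,,,,,,,
step 27: ,,,,,,,,
,,,,,@>,
,,,,,@,@
,,,@,@@@
,,,@,,@,
,,,,@@,,
,,,,,,,,
,,,,,,,,
step 28: ,,,,,,,,
,,,,,@@,
,,,,,@v@
,,,@,@@@
,,,@,,@,
,,,,@@,,
,,,,,,,,
,,,,,,,,
step 29: ,,,,,,,,
,,,,,@@,
,,,,,<@@
,,,@,@@@
,,,@,,@,
,,,,@@,,
,,,,,,,,
,,,,,,,,
step 30: ,,,,,,,,
,,,,,@@,
,,,,,,@@
,,,@,v@@
,,,@,,@,
,,,,@@,,
,,,,,,,,
,,,,,,,,
step 31: ,,,,,,,,
,,,,,@@,
,,,,,,@@
,,,@,,>@
,,,@,,@,
,,,,@@,,
,,,,,,,,
,,,,,,,,
step 32: ,,,,,,,,
,,,,,@@,
,,,,,,^@
,,,@,,,@
,,,@,,@,
,,,,@@,,
,,,,,,,,
,,,,,,,,
step 33: ,,,,,,,,
,,,,,@@,
,,,,,<,@
,,,@,,,@
,,,@,,@,
,,,,@@,,
,,,,,,,,
,,,,,,,,
step 34: ,,,,,,,,
,,,,,^@,
,,,,,@,@
,,,@,,,@
,,,@,,@,
,,,,@@,,
,,,,,,,,
,,,,,,,,
step 35: ,,,,,,,,
,,,,<,@,
,,,,,@,@
,,,@,,,@
,,,@,,@,
,,,,@@,,
,,,,,,,,
,,,,,,,,
step 36: ,,,,^,,,
,,,,@,@,
,,,,,@,@
,,,@,,,@
,,,@,,@,
,,,,@@,,
,,,,,,,,
,,,,,,,,
step 37: ,,,,@>,,
,,,,@,@,
,,,,,@,@
,,,@,,,@
,,,@,,@,
,,,,@@,,
,,,,,,,,
,,,,,,,,
step 38: ,,,,@@,,
,,,,@v@,
,,,,,@,@
,,,@,,,@
,,,@,,@,
,,,,@@,,
,,,,,,,,
,,,,,,,,
step 39: ,,,,@@,,
,,,,<@@,
,,,,,@,@
,,,@,,,@
,,,@,,@,
,,,,@@,,
,,,,,,,,
,,,,,,,,

1,4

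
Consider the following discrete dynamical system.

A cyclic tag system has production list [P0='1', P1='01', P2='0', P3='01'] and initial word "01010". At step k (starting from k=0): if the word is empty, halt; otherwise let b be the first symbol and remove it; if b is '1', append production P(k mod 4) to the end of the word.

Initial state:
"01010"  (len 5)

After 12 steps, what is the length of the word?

[0] "01010"  (len 5)
[1] "1010"  (len 4)
[2] "01001"  (len 5)
[3] "1001"  (len 4)
[4] "00101"  (len 5)
[5] "0101"  (len 4)
[6] "101"  (len 3)
[7] "010"  (len 3)
[8] "10"  (len 2)
[9] "01"  (len 2)
[10] "1"  (len 1)
[11] "0"  (len 1)
[12] (halted — word empty)

0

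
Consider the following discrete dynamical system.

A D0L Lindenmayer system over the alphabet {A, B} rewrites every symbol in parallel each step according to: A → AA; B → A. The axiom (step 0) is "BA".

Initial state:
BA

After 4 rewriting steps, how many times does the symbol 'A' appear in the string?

24

gen 0: BA
gen 1: AAA
gen 2: AAAAAA
gen 3: AAAAAAAAAAAA
gen 4: AAAAAAAAAAAAAAAAAAAAAAAA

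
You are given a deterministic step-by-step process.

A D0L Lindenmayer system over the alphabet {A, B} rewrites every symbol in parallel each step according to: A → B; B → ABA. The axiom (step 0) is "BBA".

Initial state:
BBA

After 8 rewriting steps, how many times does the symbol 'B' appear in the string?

k=0  BBA
k=1  ABAABAB
k=2  BABABBABABABA
k=3  ABABABABABAABABABABABABABAB
k=4  BABABABABABABABABABABBABABABABABABABABABABABABABABABA
k=5  ABABABABABABABABABABABABABABABABABABABABABAABABABABABABABABABABABABABABABABABABABABABABABABABABABABABABABAB
k=6  BABABABABABABABABABABABABABABABABABABABABABABABABABABABABA…BABABABABABABABABABABABABABABABABABABABABABABABABABABABABA  (len 213)
k=7  ABABABABABABABABABABABABABABABABABABABABABABABABABABABABAB…ABABABABABABABABABABABABABABABABABABABABABABABABABABABABAB  (len 427)
k=8  BABABABABABABABABABABABABABABABABABABABABABABABABABABABABA…BABABABABABABABABABABABABABABABABABABABABABABABABABABABABA  (len 853)

427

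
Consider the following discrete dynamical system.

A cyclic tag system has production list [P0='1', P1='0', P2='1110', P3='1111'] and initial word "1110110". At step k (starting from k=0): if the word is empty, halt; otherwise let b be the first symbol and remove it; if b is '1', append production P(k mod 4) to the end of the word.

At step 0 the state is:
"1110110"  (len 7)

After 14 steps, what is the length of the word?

15

[0] "1110110"  (len 7)
[1] "1101101"  (len 7)
[2] "1011010"  (len 7)
[3] "0110101110"  (len 10)
[4] "110101110"  (len 9)
[5] "101011101"  (len 9)
[6] "010111010"  (len 9)
[7] "10111010"  (len 8)
[8] "01110101111"  (len 11)
[9] "1110101111"  (len 10)
[10] "1101011110"  (len 10)
[11] "1010111101110"  (len 13)
[12] "0101111011101111"  (len 16)
[13] "101111011101111"  (len 15)
[14] "011110111011110"  (len 15)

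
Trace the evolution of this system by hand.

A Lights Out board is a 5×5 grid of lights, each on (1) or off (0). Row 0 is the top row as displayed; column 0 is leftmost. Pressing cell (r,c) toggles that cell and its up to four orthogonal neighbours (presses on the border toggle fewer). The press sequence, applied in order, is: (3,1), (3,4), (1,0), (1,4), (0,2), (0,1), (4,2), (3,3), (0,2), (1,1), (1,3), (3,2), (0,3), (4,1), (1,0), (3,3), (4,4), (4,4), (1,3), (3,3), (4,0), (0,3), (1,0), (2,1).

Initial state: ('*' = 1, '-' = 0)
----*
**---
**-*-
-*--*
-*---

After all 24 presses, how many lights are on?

13

0) ----*
**---
**-*-
-*--*
-*---
1) ----*
**---
*--*-
*-*-*
-----
2) ----*
**---
*--**
*-**-
----*
3) *---*
-----
---**
*-**-
----*
4) *----
---**
---*-
*-**-
----*
5) ****-
--***
---*-
*-**-
----*
6) ---*-
-****
---*-
*-**-
----*
7) ---*-
-****
---*-
*--*-
-****
8) ---*-
-****
-----
*-*-*
-**-*
9) -**--
-*-**
-----
*-*-*
-**-*
10) --*--
*-***
-*---
*-*-*
-**-*
11) --**-
*----
-*-*-
*-*-*
-**-*
12) --**-
*----
-***-
**-**
-*--*
13) ----*
*--*-
-***-
**-**
-*--*
14) ----*
*--*-
-***-
*--**
*-*-*
15) *---*
-*-*-
****-
*--**
*-*-*
16) *---*
-*-*-
***--
*-*--
*-***
17) *---*
-*-*-
***--
*-*-*
*-*--
18) *---*
-*-*-
***--
*-*--
*-***
19) *--**
-**-*
****-
*-*--
*-***
20) *--**
-**-*
***--
*--**
*-*-*
21) *--**
-**-*
***--
---**
-**-*
22) *-*--
-****
***--
---**
-**-*
23) --*--
*-***
-**--
---**
-**-*
24) --*--
*****
*----
-*-**
-**-*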